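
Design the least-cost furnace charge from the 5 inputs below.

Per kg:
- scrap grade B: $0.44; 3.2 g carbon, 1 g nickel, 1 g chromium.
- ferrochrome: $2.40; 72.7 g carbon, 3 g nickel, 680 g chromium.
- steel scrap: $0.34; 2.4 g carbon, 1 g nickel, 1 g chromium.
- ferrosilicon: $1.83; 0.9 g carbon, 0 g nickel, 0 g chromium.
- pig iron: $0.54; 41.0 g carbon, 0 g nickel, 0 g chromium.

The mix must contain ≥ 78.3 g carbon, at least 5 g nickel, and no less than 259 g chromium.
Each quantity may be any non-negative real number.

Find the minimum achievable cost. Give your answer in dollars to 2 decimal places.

$2.77

Let x1 = kg of scrap grade B, x2 = kg of ferrochrome, x3 = kg of steel scrap, x4 = kg of ferrosilicon, x5 = kg of pig iron.
min 0.44x1 + 2.4x2 + 0.34x3 + 1.83x4 + 0.54x5 with:
  3.2x1 + 72.7x2 + 2.4x3 + 0.9x4 + 41x5 ≥ 78.3   (carbon)
  1x1 + 3x2 + 1x3 ≥ 5   (nickel)
  1x1 + 680x2 + 1x3 ≥ 259   (chromium)
  x1, x2, x3, x4, x5 ≥ 0.
The minimum-cost mix takes nothing from scrap grade B, ferrosilicon — only ferrochrome, steel scrap, pig iron. The carbon, nickel, chromium requirements are met with equality.
That vertex is x2 = 0.3752, x3 = 3.874, x5 = 1.018.
Hence cost = 2.4·0.3752 + 0.34·3.874 + 0.54·1.018 = $2.7674.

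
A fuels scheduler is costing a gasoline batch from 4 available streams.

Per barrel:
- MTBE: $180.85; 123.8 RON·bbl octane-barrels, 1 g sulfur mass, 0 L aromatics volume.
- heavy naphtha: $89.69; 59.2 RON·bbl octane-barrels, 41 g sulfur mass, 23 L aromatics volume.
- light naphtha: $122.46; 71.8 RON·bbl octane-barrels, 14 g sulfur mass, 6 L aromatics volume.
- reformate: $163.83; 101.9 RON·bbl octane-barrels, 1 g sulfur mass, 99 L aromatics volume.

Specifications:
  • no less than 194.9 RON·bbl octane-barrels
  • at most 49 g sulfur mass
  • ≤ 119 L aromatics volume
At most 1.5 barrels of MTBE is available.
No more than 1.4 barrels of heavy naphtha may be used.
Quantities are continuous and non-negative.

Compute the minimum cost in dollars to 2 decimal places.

$285.21

This is a linear program. Let x1 = barrels of MTBE, x2 = barrels of heavy naphtha, x3 = barrels of light naphtha, x4 = barrels of reformate.
Minimize 180.85x1 + 89.69x2 + 122.46x3 + 163.83x4 s.t.:
  123.8x1 + 59.2x2 + 71.8x3 + 101.9x4 ≥ 194.9   (octane-barrels)
  1x1 + 41x2 + 14x3 + 1x4 ≤ 49   (sulfur mass)
  23x2 + 6x3 + 99x4 ≤ 119   (aromatics volume)
  x1 ≤ 1.5
  x2 ≤ 1.4
  x1, x2, x3, x4 ≥ 0.
The optimal basis is {MTBE, heavy naphtha}; light naphtha, reformate drop out. Binding constraints: octane-barrels and the MTBE cap.
Optimal quantities: MTBE = 1.5 barrels, heavy naphtha = 0.1554 barrels.
Objective = 180.85·1.5 + 89.69·0.1554 = 285.2128.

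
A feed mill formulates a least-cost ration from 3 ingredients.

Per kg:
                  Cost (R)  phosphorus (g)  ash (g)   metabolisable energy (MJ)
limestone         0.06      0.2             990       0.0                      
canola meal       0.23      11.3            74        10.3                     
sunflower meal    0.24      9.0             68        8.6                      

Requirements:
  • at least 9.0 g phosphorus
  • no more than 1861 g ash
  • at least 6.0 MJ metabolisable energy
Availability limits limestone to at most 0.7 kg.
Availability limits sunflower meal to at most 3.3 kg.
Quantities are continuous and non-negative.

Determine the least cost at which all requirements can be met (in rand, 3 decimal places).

Let x1 = kg of limestone, x2 = kg of canola meal, x3 = kg of sunflower meal.
Minimize 0.06x1 + 0.23x2 + 0.24x3 subject to:
  0.2x1 + 11.3x2 + 9x3 ≥ 9   (phosphorus)
  990x1 + 74x2 + 68x3 ≤ 1861   (ash)
  10.3x2 + 8.6x3 ≥ 6   (metabolisable energy)
  x1 ≤ 0.7
  x3 ≤ 3.3
  x1, x2, x3 ≥ 0.
The minimum-cost mix takes nothing from limestone, sunflower meal — only canola meal. There the phosphorus constraint is tight.
Optimal quantities: canola meal = 0.7965 kg.
Total cost: 0.23·0.7965 = 0.18320.

R0.183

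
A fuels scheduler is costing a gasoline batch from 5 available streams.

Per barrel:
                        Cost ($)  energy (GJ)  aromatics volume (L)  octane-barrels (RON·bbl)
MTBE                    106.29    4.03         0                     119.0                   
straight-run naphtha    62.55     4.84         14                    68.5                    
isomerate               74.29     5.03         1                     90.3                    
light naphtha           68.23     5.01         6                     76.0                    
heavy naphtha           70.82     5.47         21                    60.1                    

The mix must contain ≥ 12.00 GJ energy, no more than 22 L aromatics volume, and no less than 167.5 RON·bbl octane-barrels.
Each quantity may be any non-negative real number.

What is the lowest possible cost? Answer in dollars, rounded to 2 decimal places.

$160.30

Set it up as a linear program. Let x1 = barrels of MTBE, x2 = barrels of straight-run naphtha, x3 = barrels of isomerate, x4 = barrels of light naphtha, x5 = barrels of heavy naphtha.
Minimize 106.29x1 + 62.55x2 + 74.29x3 + 68.23x4 + 70.82x5 s.t.:
  4.03x1 + 4.84x2 + 5.03x3 + 5.01x4 + 5.47x5 ≥ 12   (energy)
  14x2 + 1x3 + 6x4 + 21x5 ≤ 22   (aromatics volume)
  119x1 + 68.5x2 + 90.3x3 + 76x4 + 60.1x5 ≥ 167.5   (octane-barrels)
  x1, x2, x3, x4, x5 ≥ 0.
The optimal basis is {straight-run naphtha, light naphtha}; MTBE, isomerate, heavy naphtha drop out. Binding constraints: energy and aromatics volume.
That vertex is x2 = 0.929927, x4 = 1.49684.
Cost = 62.55·0.929927 + 68.23·1.49684 = 160.2963.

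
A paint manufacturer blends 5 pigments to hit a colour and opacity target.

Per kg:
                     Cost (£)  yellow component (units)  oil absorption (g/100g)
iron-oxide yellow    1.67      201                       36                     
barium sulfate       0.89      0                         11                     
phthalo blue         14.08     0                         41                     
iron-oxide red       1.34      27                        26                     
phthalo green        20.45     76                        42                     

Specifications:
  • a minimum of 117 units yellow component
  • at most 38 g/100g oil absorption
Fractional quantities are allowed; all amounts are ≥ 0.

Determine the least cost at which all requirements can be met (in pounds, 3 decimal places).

Let x1 = kg of iron-oxide yellow, x2 = kg of barium sulfate, x3 = kg of phthalo blue, x4 = kg of iron-oxide red, x5 = kg of phthalo green.
Minimize 1.67x1 + 0.89x2 + 14.08x3 + 1.34x4 + 20.45x5 s.t.:
  201x1 + 27x4 + 76x5 ≥ 117   (yellow component)
  36x1 + 11x2 + 41x3 + 26x4 + 42x5 ≤ 38   (oil absorption)
  x1, x2, x3, x4, x5 ≥ 0.
The optimal basis is {iron-oxide yellow}; barium sulfate, phthalo blue, iron-oxide red, phthalo green drop out. The yellow component requirement is met with equality.
So iron-oxide yellow = 0.5821 kg.
Cost = 1.67·0.5821 = 0.97211.

£0.972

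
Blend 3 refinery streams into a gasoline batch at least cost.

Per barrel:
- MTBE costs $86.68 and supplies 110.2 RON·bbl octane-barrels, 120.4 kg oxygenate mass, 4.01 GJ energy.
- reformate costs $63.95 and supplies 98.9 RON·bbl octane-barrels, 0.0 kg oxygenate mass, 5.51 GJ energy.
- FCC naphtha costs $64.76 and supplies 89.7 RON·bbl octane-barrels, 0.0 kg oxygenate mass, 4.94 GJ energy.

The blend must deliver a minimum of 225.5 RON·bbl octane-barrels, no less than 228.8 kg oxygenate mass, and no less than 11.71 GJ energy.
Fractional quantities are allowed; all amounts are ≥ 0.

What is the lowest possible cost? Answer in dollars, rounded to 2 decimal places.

Treat it as an LP. Let x1 = barrels of MTBE, x2 = barrels of reformate, x3 = barrels of FCC naphtha.
Minimise 86.68x1 + 63.95x2 + 64.76x3 with:
  110.2x1 + 98.9x2 + 89.7x3 ≥ 225.5   (octane-barrels)
  120.4x1 ≥ 228.8   (oxygenate mass)
  4.01x1 + 5.51x2 + 4.94x3 ≥ 11.71   (energy)
  x1, x2, x3 ≥ 0.
The cheapest feasible vertex uses only MTBE, reformate; FCC naphtha is not used. There the oxygenate mass and energy constraints are tight.
Optimal quantities: MTBE = 1.90033 barrels, reformate = 0.742226 barrels.
Total cost: 86.68·1.90033 + 63.95·0.742226 = 212.1860.

$212.19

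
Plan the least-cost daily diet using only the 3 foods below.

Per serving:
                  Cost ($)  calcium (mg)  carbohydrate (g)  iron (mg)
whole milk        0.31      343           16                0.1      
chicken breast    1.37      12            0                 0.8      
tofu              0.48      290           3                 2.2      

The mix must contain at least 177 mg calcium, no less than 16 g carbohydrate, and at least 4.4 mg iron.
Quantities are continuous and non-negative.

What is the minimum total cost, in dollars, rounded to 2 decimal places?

Let x1 = servings of whole milk, x2 = servings of chicken breast, x3 = servings of tofu.
Minimize 0.31x1 + 1.37x2 + 0.48x3 s.t.:
  343x1 + 12x2 + 290x3 ≥ 177   (calcium)
  16x1 + 3x3 ≥ 16   (carbohydrate)
  0.1x1 + 0.8x2 + 2.2x3 ≥ 4.4   (iron)
  x1, x2, x3 ≥ 0.
The cheapest feasible vertex uses only whole milk, tofu; chicken breast is not used. Binding constraints: carbohydrate and iron.
Optimal quantities: whole milk = 0.6304 servings, tofu = 1.971 servings.
Objective = 0.31·0.6304 + 0.48·1.971 = 1.1415.

$1.14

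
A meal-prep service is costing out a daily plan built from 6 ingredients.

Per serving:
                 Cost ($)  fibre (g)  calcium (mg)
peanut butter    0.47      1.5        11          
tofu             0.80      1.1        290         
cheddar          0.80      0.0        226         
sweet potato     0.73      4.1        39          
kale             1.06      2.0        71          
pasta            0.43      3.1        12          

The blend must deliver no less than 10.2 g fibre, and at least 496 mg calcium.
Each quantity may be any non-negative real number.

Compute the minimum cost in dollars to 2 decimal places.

$2.45

Let x1 = servings of peanut butter, x2 = servings of tofu, x3 = servings of cheddar, x4 = servings of sweet potato, x5 = servings of kale, x6 = servings of pasta.
Minimise 0.47x1 + 0.8x2 + 0.8x3 + 0.73x4 + 1.06x5 + 0.43x6 s.t.:
  1.5x1 + 1.1x2 + 4.1x4 + 2x5 + 3.1x6 ≥ 10.2   (fibre)
  11x1 + 290x2 + 226x3 + 39x4 + 71x5 + 12x6 ≥ 496   (calcium)
  x1, x2, x3, x4, x5, x6 ≥ 0.
At the optimum only tofu, pasta are positive (peanut butter, cheddar, sweet potato, kale = 0). There the fibre and calcium constraints are tight.
Optimal quantities: tofu = 1.598 servings, pasta = 2.723 servings.
Cost = 0.8·1.598 + 0.43·2.723 = 2.4493.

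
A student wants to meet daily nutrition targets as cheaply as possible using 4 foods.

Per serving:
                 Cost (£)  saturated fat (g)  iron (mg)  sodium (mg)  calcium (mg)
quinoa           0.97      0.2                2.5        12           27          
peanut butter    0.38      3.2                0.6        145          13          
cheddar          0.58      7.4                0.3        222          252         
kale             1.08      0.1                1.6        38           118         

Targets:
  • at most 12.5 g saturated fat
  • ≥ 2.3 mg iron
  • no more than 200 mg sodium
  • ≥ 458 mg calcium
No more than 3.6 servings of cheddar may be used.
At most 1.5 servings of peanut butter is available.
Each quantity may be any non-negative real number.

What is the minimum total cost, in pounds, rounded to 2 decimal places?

£3.55

Treat it as an LP. Let x1 = servings of quinoa, x2 = servings of peanut butter, x3 = servings of cheddar, x4 = servings of kale.
Minimise 0.97x1 + 0.38x2 + 0.58x3 + 1.08x4 with:
  0.2x1 + 3.2x2 + 7.4x3 + 0.1x4 ≤ 12.5   (saturated fat)
  2.5x1 + 0.6x2 + 0.3x3 + 1.6x4 ≥ 2.3   (iron)
  12x1 + 145x2 + 222x3 + 38x4 ≤ 200   (sodium)
  27x1 + 13x2 + 252x3 + 118x4 ≥ 458   (calcium)
  x3 ≤ 3.6
  x2 ≤ 1.5
  x1, x2, x3, x4 ≥ 0.
At the optimum only cheddar, kale are positive (quinoa, peanut butter = 0). There the sodium and calcium constraints are tight.
So cheddar = 0.3728 servings, kale = 3.085 servings.
Objective = 0.58·0.3728 + 1.08·3.085 = 3.5480.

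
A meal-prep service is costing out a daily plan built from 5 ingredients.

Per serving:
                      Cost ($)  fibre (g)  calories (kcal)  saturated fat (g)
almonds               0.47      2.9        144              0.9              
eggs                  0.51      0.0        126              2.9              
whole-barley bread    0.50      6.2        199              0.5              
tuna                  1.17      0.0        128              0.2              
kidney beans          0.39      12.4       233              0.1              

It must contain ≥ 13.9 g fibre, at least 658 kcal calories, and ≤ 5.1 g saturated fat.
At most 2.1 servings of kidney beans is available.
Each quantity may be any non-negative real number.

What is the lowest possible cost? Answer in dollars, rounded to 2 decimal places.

Let x1 = servings of almonds, x2 = servings of eggs, x3 = servings of whole-barley bread, x4 = servings of tuna, x5 = servings of kidney beans.
Minimise 0.47x1 + 0.51x2 + 0.5x3 + 1.17x4 + 0.39x5 with:
  2.9x1 + 6.2x3 + 12.4x5 ≥ 13.9   (fibre)
  144x1 + 126x2 + 199x3 + 128x4 + 233x5 ≥ 658   (calories)
  0.9x1 + 2.9x2 + 0.5x3 + 0.2x4 + 0.1x5 ≤ 5.1   (saturated fat)
  x5 ≤ 2.1
  x1, x2, x3, x4, x5 ≥ 0.
The optimal basis is {whole-barley bread, kidney beans}; almonds, eggs, tuna drop out. There the calories and the kidney beans cap constraints are tight.
That vertex is x3 = 0.8477, x5 = 2.1.
Total cost: 0.5·0.8477 + 0.39·2.1 = 1.2429.

$1.24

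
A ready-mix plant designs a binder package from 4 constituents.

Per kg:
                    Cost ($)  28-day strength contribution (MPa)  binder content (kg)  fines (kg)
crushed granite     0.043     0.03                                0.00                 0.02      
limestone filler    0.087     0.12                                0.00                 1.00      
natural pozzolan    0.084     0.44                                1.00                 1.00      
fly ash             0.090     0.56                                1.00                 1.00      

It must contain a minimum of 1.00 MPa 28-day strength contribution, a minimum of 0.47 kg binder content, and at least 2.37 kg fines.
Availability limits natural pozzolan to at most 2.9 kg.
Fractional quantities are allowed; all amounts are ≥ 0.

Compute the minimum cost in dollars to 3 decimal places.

Treat it as an LP. Let x1 = kg of crushed granite, x2 = kg of limestone filler, x3 = kg of natural pozzolan, x4 = kg of fly ash.
Minimise 0.043x1 + 0.087x2 + 0.084x3 + 0.09x4 subject to:
  0.03x1 + 0.12x2 + 0.44x3 + 0.56x4 ≥ 1   (28-day strength contribution)
  1x3 + 1x4 ≥ 0.47   (binder content)
  0.02x1 + 1x2 + 1x3 + 1x4 ≥ 2.37   (fines)
  x3 ≤ 2.9
  x1, x2, x3, x4 ≥ 0.
The cheapest feasible vertex uses only natural pozzolan; crushed granite, limestone filler, fly ash are not used. The fines requirement is met with equality.
That vertex is x3 = 2.37.
Hence cost = 0.084·2.37 = $0.19908.

$0.199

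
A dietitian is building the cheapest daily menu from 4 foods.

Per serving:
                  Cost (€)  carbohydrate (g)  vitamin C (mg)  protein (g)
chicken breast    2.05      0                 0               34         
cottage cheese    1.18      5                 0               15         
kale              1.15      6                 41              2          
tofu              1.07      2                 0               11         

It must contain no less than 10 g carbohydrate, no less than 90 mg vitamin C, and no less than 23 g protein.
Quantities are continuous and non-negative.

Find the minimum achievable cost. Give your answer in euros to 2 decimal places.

Let x1 = servings of chicken breast, x2 = servings of cottage cheese, x3 = servings of kale, x4 = servings of tofu.
Minimize 2.05x1 + 1.18x2 + 1.15x3 + 1.07x4 with:
  5x2 + 6x3 + 2x4 ≥ 10   (carbohydrate)
  41x3 ≥ 90   (vitamin C)
  34x1 + 15x2 + 2x3 + 11x4 ≥ 23   (protein)
  x1, x2, x3, x4 ≥ 0.
The cheapest feasible vertex uses only chicken breast, kale; cottage cheese, tofu are not used. Binding constraints: vitamin C and protein.
So chicken breast = 0.5473 servings, kale = 2.195 servings.
Hence cost = 2.05·0.5473 + 1.15·2.195 = €3.6462.

€3.65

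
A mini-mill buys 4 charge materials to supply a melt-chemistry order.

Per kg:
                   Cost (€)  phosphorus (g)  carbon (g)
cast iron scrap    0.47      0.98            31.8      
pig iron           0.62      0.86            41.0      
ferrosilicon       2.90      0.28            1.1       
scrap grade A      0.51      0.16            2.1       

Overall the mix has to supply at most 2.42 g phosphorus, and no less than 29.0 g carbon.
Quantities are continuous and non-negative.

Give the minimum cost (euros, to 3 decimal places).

Treat it as an LP. Let x1 = kg of cast iron scrap, x2 = kg of pig iron, x3 = kg of ferrosilicon, x4 = kg of scrap grade A.
Minimise 0.47x1 + 0.62x2 + 2.9x3 + 0.51x4 subject to:
  0.98x1 + 0.86x2 + 0.28x3 + 0.16x4 ≤ 2.42   (phosphorus)
  31.8x1 + 41x2 + 1.1x3 + 2.1x4 ≥ 29   (carbon)
  x1, x2, x3, x4 ≥ 0.
The optimal basis is {cast iron scrap}; pig iron, ferrosilicon, scrap grade A drop out. There the carbon constraint is tight.
That vertex is x1 = 0.9119.
Hence cost = 0.47·0.9119 = €0.42859.

€0.429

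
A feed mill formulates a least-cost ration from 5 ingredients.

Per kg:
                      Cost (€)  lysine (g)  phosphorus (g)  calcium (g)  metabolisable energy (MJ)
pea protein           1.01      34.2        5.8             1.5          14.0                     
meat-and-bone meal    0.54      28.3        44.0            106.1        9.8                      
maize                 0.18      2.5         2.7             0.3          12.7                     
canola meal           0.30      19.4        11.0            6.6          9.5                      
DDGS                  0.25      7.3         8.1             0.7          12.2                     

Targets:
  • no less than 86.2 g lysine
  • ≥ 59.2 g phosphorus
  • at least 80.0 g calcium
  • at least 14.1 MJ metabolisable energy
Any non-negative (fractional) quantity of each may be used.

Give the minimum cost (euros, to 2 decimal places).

€1.39

Treat it as an LP. Let x1 = kg of pea protein, x2 = kg of meat-and-bone meal, x3 = kg of maize, x4 = kg of canola meal, x5 = kg of DDGS.
Minimize 1.01x1 + 0.54x2 + 0.18x3 + 0.3x4 + 0.25x5 with:
  34.2x1 + 28.3x2 + 2.5x3 + 19.4x4 + 7.3x5 ≥ 86.2   (lysine)
  5.8x1 + 44x2 + 2.7x3 + 11x4 + 8.1x5 ≥ 59.2   (phosphorus)
  1.5x1 + 106.1x2 + 0.3x3 + 6.6x4 + 0.7x5 ≥ 80   (calcium)
  14x1 + 9.8x2 + 12.7x3 + 9.5x4 + 12.2x5 ≥ 14.1   (metabolisable energy)
  x1, x2, x3, x4, x5 ≥ 0.
At the optimum only meat-and-bone meal, canola meal are positive (pea protein, maize, DDGS = 0). Binding constraints: lysine and calcium.
Solving gives x2 = 0.5253, x4 = 3.677.
Cost = 0.54·0.5253 + 0.3·3.677 = 1.3868.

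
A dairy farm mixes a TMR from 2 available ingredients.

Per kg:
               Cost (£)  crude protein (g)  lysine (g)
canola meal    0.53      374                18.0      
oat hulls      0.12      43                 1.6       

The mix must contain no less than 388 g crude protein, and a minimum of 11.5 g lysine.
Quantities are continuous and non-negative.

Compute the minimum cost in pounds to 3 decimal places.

£0.550

Set it up as a linear program. Let x1 = kg of canola meal, x2 = kg of oat hulls.
Minimise 0.53x1 + 0.12x2 with:
  374x1 + 43x2 ≥ 388   (crude protein)
  18x1 + 1.6x2 ≥ 11.5   (lysine)
  x1, x2 ≥ 0.
The minimum-cost mix takes nothing from oat hulls — only canola meal. There the crude protein constraint is tight.
Solving gives x1 = 1.037.
Cost = 0.53·1.037 = 0.54961.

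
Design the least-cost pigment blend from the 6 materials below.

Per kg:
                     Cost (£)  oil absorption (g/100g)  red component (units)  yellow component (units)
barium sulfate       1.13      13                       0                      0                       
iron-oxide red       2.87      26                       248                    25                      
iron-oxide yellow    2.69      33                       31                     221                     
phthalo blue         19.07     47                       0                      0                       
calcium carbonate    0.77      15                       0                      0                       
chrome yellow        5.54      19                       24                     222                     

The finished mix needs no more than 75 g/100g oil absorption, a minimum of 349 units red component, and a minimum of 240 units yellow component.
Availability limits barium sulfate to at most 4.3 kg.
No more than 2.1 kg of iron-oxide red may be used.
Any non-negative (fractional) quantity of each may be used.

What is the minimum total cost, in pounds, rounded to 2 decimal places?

£6.23

Let x1 = kg of barium sulfate, x2 = kg of iron-oxide red, x3 = kg of iron-oxide yellow, x4 = kg of phthalo blue, x5 = kg of calcium carbonate, x6 = kg of chrome yellow.
Minimise 1.13x1 + 2.87x2 + 2.69x3 + 19.07x4 + 0.77x5 + 5.54x6 with:
  13x1 + 26x2 + 33x3 + 47x4 + 15x5 + 19x6 ≤ 75   (oil absorption)
  248x2 + 31x3 + 24x6 ≥ 349   (red component)
  25x2 + 221x3 + 222x6 ≥ 240   (yellow component)
  x1 ≤ 4.3
  x2 ≤ 2.1
  x1, x2, x3, x4, x5, x6 ≥ 0.
The cheapest feasible vertex uses only iron-oxide red, iron-oxide yellow; barium sulfate, phthalo blue, calcium carbonate, chrome yellow are not used. The red component and yellow component requirements are met with equality.
Optimal quantities: iron-oxide red = 1.29 kg, iron-oxide yellow = 0.9401 kg.
Total cost: 2.87·1.29 + 2.69·0.9401 = 6.2312.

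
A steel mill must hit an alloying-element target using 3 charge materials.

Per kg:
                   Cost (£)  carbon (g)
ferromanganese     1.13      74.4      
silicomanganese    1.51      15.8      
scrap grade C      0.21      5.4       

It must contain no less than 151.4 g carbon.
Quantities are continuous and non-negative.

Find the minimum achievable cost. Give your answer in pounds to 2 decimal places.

This is a linear program. Let x1 = kg of ferromanganese, x2 = kg of silicomanganese, x3 = kg of scrap grade C.
min 1.13x1 + 1.51x2 + 0.21x3 with:
  74.4x1 + 15.8x2 + 5.4x3 ≥ 151.4   (carbon)
  x1, x2, x3 ≥ 0.
The optimal basis is {ferromanganese}; silicomanganese, scrap grade C drop out. Binding constraint: carbon.
Optimal quantities: ferromanganese = 2.035 kg.
Hence cost = 1.13·2.035 = £2.2996.

£2.30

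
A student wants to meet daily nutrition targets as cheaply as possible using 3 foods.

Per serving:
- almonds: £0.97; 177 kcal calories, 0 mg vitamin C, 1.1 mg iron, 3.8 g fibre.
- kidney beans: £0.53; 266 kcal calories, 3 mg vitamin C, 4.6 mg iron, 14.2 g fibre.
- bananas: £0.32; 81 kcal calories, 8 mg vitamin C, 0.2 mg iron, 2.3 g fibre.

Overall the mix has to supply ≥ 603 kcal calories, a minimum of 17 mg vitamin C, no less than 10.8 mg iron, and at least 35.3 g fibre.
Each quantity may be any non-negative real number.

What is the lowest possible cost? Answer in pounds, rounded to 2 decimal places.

This is a linear program. Let x1 = servings of almonds, x2 = servings of kidney beans, x3 = servings of bananas.
Minimise 0.97x1 + 0.53x2 + 0.32x3 subject to:
  177x1 + 266x2 + 81x3 ≥ 603   (calories)
  3x2 + 8x3 ≥ 17   (vitamin C)
  1.1x1 + 4.6x2 + 0.2x3 ≥ 10.8   (iron)
  3.8x1 + 14.2x2 + 2.3x3 ≥ 35.3   (fibre)
  x1, x2, x3 ≥ 0.
The optimal basis is {kidney beans, bananas}; almonds drops out. There the vitamin C and iron constraints are tight.
Optimal quantities: kidney beans = 2.293 servings, bananas = 1.265 servings.
Total cost: 0.53·2.293 + 0.32·1.265 = 1.6201.

£1.62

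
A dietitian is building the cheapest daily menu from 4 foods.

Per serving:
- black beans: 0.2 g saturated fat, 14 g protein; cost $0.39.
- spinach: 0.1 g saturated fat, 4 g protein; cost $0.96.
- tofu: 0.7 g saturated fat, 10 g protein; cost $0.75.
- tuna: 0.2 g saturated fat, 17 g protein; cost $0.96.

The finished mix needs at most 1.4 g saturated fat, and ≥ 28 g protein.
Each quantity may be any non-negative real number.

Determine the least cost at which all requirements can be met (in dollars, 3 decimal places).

Treat it as an LP. Let x1 = servings of black beans, x2 = servings of spinach, x3 = servings of tofu, x4 = servings of tuna.
min 0.39x1 + 0.96x2 + 0.75x3 + 0.96x4 subject to:
  0.2x1 + 0.1x2 + 0.7x3 + 0.2x4 ≤ 1.4   (saturated fat)
  14x1 + 4x2 + 10x3 + 17x4 ≥ 28   (protein)
  x1, x2, x3, x4 ≥ 0.
At the optimum only black beans is positive (spinach, tofu, tuna = 0). Binding constraint: protein.
That vertex is x1 = 2.
Total cost: 0.39·2 = 0.78000.

$0.780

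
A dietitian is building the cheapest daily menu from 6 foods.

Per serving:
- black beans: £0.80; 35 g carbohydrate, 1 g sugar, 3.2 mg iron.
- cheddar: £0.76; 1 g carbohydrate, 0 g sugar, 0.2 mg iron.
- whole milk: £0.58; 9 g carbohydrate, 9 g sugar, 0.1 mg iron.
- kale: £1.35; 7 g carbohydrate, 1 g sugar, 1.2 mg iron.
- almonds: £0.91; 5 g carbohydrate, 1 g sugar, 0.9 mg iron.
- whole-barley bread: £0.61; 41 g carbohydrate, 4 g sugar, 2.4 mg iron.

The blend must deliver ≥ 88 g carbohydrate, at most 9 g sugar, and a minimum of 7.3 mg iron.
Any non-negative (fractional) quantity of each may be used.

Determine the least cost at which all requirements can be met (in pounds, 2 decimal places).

Treat it as an LP. Let x1 = servings of black beans, x2 = servings of cheddar, x3 = servings of whole milk, x4 = servings of kale, x5 = servings of almonds, x6 = servings of whole-barley bread.
Minimise 0.8x1 + 0.76x2 + 0.58x3 + 1.35x4 + 0.91x5 + 0.61x6 s.t.:
  35x1 + 1x2 + 9x3 + 7x4 + 5x5 + 41x6 ≥ 88   (carbohydrate)
  1x1 + 9x3 + 1x4 + 1x5 + 4x6 ≤ 9   (sugar)
  3.2x1 + 0.2x2 + 0.1x3 + 1.2x4 + 0.9x5 + 2.4x6 ≥ 7.3   (iron)
  x1, x2, x3, x4, x5, x6 ≥ 0.
The optimal basis is {black beans, whole-barley bread}; cheddar, whole milk, kale, almonds drop out. There the carbohydrate and iron constraints are tight.
That vertex is x1 = 1.867, x6 = 0.553.
Hence cost = 0.8·1.867 + 0.61·0.553 = £1.8309.

£1.83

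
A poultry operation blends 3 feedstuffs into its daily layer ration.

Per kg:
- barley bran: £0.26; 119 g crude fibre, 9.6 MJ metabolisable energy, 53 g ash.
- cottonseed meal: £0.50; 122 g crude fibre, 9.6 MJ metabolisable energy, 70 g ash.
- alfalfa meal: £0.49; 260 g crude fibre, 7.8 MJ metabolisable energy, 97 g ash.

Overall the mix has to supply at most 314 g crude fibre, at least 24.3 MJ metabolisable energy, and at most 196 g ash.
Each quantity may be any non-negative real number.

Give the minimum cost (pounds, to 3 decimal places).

£0.658

Let x1 = kg of barley bran, x2 = kg of cottonseed meal, x3 = kg of alfalfa meal.
Minimise 0.26x1 + 0.5x2 + 0.49x3 s.t.:
  119x1 + 122x2 + 260x3 ≤ 314   (crude fibre)
  9.6x1 + 9.6x2 + 7.8x3 ≥ 24.3   (metabolisable energy)
  53x1 + 70x2 + 97x3 ≤ 196   (ash)
  x1, x2, x3 ≥ 0.
At the optimum only barley bran is positive (cottonseed meal, alfalfa meal = 0). Binding constraint: metabolisable energy.
Solving gives x1 = 2.531.
Cost = 0.26·2.531 = 0.65806.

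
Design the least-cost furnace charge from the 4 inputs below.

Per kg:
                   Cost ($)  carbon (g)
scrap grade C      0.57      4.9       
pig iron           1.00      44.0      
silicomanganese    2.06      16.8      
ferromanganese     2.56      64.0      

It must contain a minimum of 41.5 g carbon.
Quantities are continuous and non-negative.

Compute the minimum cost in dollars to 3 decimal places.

Let x1 = kg of scrap grade C, x2 = kg of pig iron, x3 = kg of silicomanganese, x4 = kg of ferromanganese.
Minimize 0.57x1 + 1x2 + 2.06x3 + 2.56x4 with:
  4.9x1 + 44x2 + 16.8x3 + 64x4 ≥ 41.5   (carbon)
  x1, x2, x3, x4 ≥ 0.
The optimal basis is {pig iron}; scrap grade C, silicomanganese, ferromanganese drop out. The carbon requirement is met with equality.
Solving gives x2 = 0.9432.
Cost = 1·0.9432 = 0.94320.

$0.943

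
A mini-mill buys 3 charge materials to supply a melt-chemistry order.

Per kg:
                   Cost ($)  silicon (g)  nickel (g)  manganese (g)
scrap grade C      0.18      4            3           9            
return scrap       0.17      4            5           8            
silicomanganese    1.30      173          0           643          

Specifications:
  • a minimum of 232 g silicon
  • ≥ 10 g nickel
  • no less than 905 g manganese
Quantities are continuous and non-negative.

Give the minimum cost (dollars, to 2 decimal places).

Let x1 = kg of scrap grade C, x2 = kg of return scrap, x3 = kg of silicomanganese.
Minimize 0.18x1 + 0.17x2 + 1.3x3 subject to:
  4x1 + 4x2 + 173x3 ≥ 232   (silicon)
  3x1 + 5x2 ≥ 10   (nickel)
  9x1 + 8x2 + 643x3 ≥ 905   (manganese)
  x1, x2, x3 ≥ 0.
The optimal basis is {return scrap, silicomanganese}; scrap grade C drops out. The nickel and manganese requirements are met with equality.
So return scrap = 2 kg, silicomanganese = 1.383 kg.
Total cost: 0.17·2 + 1.3·1.383 = 2.1379.

$2.14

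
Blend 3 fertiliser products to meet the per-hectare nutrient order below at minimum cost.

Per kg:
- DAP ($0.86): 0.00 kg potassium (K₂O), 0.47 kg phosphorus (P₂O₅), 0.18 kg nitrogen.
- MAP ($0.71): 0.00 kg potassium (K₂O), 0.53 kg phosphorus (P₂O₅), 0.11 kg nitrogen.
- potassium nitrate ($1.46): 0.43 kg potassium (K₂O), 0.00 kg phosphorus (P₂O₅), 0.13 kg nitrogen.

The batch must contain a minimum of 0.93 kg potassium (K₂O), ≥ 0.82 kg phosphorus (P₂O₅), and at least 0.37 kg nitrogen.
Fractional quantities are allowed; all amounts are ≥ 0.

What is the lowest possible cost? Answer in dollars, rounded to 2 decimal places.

This is a linear program. Let x1 = kg of DAP, x2 = kg of MAP, x3 = kg of potassium nitrate.
min 0.86x1 + 0.71x2 + 1.46x3 s.t.:
  0.43x3 ≥ 0.93   (potassium (K₂O))
  0.47x1 + 0.53x2 ≥ 0.82   (phosphorus (P₂O₅))
  0.18x1 + 0.11x2 + 0.13x3 ≥ 0.37   (nitrogen)
  x1, x2, x3 ≥ 0.
The minimum-cost mix takes nothing from DAP — only MAP, potassium nitrate. There the potassium (K₂O) and phosphorus (P₂O₅) constraints are tight.
Solving gives x2 = 1.547, x3 = 2.163.
Hence cost = 0.71·1.547 + 1.46·2.163 = $4.2564.

$4.26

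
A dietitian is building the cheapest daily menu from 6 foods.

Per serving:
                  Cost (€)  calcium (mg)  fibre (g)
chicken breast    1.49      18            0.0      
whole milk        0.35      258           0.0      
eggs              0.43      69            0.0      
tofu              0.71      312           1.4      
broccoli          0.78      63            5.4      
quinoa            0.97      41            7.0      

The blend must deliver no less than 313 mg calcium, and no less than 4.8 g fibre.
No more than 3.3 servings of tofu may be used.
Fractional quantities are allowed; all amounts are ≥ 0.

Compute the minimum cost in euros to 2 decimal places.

Set it up as a linear program. Let x1 = servings of chicken breast, x2 = servings of whole milk, x3 = servings of eggs, x4 = servings of tofu, x5 = servings of broccoli, x6 = servings of quinoa.
Minimize 1.49x1 + 0.35x2 + 0.43x3 + 0.71x4 + 0.78x5 + 0.97x6 s.t.:
  18x1 + 258x2 + 69x3 + 312x4 + 63x5 + 41x6 ≥ 313   (calcium)
  1.4x4 + 5.4x5 + 7x6 ≥ 4.8   (fibre)
  x4 ≤ 3.3
  x1, x2, x3, x4, x5, x6 ≥ 0.
At the optimum only whole milk, broccoli are positive (chicken breast, eggs, tofu, quinoa = 0). Binding constraints: calcium and fibre.
That vertex is x2 = 0.9961, x5 = 0.8889.
Total cost: 0.35·0.9961 + 0.78·0.8889 = 1.0420.

€1.04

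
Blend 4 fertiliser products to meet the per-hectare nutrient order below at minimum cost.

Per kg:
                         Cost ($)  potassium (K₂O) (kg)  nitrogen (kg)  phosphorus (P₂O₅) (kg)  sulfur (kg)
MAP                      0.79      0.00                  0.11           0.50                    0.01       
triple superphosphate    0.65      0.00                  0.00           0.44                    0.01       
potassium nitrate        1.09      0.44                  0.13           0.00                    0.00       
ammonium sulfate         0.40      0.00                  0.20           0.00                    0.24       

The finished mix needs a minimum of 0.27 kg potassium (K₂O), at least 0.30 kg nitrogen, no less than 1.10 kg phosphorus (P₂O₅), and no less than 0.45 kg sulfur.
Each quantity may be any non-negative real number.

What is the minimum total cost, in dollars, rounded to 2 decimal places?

$3.00

Let x1 = kg of MAP, x2 = kg of triple superphosphate, x3 = kg of potassium nitrate, x4 = kg of ammonium sulfate.
min 0.79x1 + 0.65x2 + 1.09x3 + 0.4x4 s.t.:
  0.44x3 ≥ 0.27   (potassium (K₂O))
  0.11x1 + 0.13x3 + 0.2x4 ≥ 0.3   (nitrogen)
  0.5x1 + 0.44x2 ≥ 1.1   (phosphorus (P₂O₅))
  0.01x1 + 0.01x2 + 0.24x4 ≥ 0.45   (sulfur)
  x1, x2, x3, x4 ≥ 0.
At the optimum only triple superphosphate, potassium nitrate, ammonium sulfate are positive (MAP = 0). The potassium (K₂O), phosphorus (P₂O₅), sulfur requirements are met with equality.
Solving gives x2 = 2.5, x3 = 0.6136, x4 = 1.771.
Total cost: 0.65·2.5 + 1.09·0.6136 + 0.4·1.771 = 3.0022.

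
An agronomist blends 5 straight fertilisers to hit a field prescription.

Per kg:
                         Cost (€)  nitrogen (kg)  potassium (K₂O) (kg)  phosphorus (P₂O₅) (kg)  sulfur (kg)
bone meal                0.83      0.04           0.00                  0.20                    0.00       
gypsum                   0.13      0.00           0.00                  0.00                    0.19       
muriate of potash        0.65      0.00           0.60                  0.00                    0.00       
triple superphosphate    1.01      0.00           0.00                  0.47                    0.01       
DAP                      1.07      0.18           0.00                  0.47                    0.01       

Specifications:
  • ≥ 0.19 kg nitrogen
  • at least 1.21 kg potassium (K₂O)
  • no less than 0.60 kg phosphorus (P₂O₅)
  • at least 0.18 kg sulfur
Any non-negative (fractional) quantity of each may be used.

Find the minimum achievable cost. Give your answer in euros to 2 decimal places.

€2.78

Treat it as an LP. Let x1 = kg of bone meal, x2 = kg of gypsum, x3 = kg of muriate of potash, x4 = kg of triple superphosphate, x5 = kg of DAP.
Minimise 0.83x1 + 0.13x2 + 0.65x3 + 1.01x4 + 1.07x5 subject to:
  0.04x1 + 0.18x5 ≥ 0.19   (nitrogen)
  0.6x3 ≥ 1.21   (potassium (K₂O))
  0.2x1 + 0.47x4 + 0.47x5 ≥ 0.6   (phosphorus (P₂O₅))
  0.19x2 + 0.01x4 + 0.01x5 ≥ 0.18   (sulfur)
  x1, x2, x3, x4, x5 ≥ 0.
The minimum-cost mix takes nothing from bone meal — only gypsum, muriate of potash, triple superphosphate, DAP. Binding constraints: nitrogen, potassium (K₂O), phosphorus (P₂O₅), sulfur.
That vertex is x2 = 0.8802, x3 = 2.017, x4 = 0.221, x5 = 1.056.
Cost = 0.13·0.8802 + 0.65·2.017 + 1.01·0.221 + 1.07·1.056 = 2.7786.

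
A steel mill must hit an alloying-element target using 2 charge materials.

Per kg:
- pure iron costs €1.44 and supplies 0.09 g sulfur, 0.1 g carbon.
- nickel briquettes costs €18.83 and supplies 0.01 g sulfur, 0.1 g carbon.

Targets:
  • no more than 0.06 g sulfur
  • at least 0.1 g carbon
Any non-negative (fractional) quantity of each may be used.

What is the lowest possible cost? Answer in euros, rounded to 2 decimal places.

€7.96

Let x1 = kg of pure iron, x2 = kg of nickel briquettes.
min 1.44x1 + 18.83x2 with:
  0.09x1 + 0.01x2 ≤ 0.06   (sulfur)
  0.1x1 + 0.1x2 ≥ 0.1   (carbon)
  x1, x2 ≥ 0.
Both inputs are positive at the optimum. There the sulfur and carbon constraints are tight.
That vertex is x1 = 0.625, x2 = 0.375.
Hence cost = 1.44·0.625 + 18.83·0.375 = €7.9613.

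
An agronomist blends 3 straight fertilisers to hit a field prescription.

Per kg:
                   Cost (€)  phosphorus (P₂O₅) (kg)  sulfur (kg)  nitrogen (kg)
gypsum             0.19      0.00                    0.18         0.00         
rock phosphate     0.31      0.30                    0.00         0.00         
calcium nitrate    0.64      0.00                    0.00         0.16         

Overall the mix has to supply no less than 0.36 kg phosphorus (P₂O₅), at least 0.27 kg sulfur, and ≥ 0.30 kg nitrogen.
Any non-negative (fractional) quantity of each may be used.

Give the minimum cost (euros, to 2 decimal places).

Let x1 = kg of gypsum, x2 = kg of rock phosphate, x3 = kg of calcium nitrate.
Minimize 0.19x1 + 0.31x2 + 0.64x3 s.t.:
  0.3x2 ≥ 0.36   (phosphorus (P₂O₅))
  0.18x1 ≥ 0.27   (sulfur)
  0.16x3 ≥ 0.3   (nitrogen)
  x1, x2, x3 ≥ 0.
All 3 inputs are positive at the optimum. Binding constraints: phosphorus (P₂O₅), sulfur, nitrogen.
So gypsum = 1.5 kg, rock phosphate = 1.2 kg, calcium nitrate = 1.875 kg.
Objective = 0.19·1.5 + 0.31·1.2 + 0.64·1.875 = 1.8570.

€1.86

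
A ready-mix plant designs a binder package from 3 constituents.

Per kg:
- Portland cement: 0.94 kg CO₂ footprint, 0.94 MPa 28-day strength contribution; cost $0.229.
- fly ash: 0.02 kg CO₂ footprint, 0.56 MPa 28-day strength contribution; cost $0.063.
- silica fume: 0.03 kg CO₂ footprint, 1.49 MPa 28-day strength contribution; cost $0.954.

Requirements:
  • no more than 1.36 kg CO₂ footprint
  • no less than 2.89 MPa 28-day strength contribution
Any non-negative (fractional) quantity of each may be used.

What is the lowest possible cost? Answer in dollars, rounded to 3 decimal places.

This is a linear program. Let x1 = kg of Portland cement, x2 = kg of fly ash, x3 = kg of silica fume.
Minimise 0.229x1 + 0.063x2 + 0.954x3 subject to:
  0.94x1 + 0.02x2 + 0.03x3 ≤ 1.36   (CO₂ footprint)
  0.94x1 + 0.56x2 + 1.49x3 ≥ 2.89   (28-day strength contribution)
  x1, x2, x3 ≥ 0.
The cheapest feasible vertex uses only fly ash; Portland cement, silica fume are not used. Binding constraint: 28-day strength contribution.
Solving gives x2 = 5.161.
Cost = 0.063·5.161 = 0.32514.

$0.325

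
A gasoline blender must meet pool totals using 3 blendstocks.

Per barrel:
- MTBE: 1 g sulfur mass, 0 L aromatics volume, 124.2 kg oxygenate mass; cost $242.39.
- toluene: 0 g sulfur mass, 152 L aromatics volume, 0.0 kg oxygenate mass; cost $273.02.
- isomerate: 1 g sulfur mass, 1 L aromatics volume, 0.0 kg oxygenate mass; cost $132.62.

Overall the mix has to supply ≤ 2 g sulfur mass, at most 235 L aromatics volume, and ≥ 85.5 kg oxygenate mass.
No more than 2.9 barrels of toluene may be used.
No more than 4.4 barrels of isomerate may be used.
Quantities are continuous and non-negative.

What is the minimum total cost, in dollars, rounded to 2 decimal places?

Treat it as an LP. Let x1 = barrels of MTBE, x2 = barrels of toluene, x3 = barrels of isomerate.
Minimise 242.39x1 + 273.02x2 + 132.62x3 with:
  1x1 + 1x3 ≤ 2   (sulfur mass)
  152x2 + 1x3 ≤ 235   (aromatics volume)
  124.2x1 ≥ 85.5   (oxygenate mass)
  x2 ≤ 2.9
  x3 ≤ 4.4
  x1, x2, x3 ≥ 0.
The optimal basis is {MTBE}; toluene, isomerate drop out. Binding constraint: oxygenate mass.
Optimal quantities: MTBE = 0.6884 barrels.
Total cost: 242.39·0.6884 = 166.8613.

$166.86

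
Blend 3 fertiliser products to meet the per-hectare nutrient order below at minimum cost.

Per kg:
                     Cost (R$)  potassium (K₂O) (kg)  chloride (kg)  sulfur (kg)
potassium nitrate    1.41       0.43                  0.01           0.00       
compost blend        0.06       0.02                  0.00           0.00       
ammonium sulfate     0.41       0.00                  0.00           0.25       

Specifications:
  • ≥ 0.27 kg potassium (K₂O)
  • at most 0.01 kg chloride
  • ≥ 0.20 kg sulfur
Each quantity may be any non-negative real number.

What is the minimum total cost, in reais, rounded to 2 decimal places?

R$1.14

Let x1 = kg of potassium nitrate, x2 = kg of compost blend, x3 = kg of ammonium sulfate.
min 1.41x1 + 0.06x2 + 0.41x3 with:
  0.43x1 + 0.02x2 ≥ 0.27   (potassium (K₂O))
  0.01x1 ≤ 0.01   (chloride)
  0.25x3 ≥ 0.2   (sulfur)
  x1, x2, x3 ≥ 0.
The minimum-cost mix takes nothing from potassium nitrate — only compost blend, ammonium sulfate. There the potassium (K₂O) and sulfur constraints are tight.
So compost blend = 13.5 kg, ammonium sulfate = 0.8 kg.
Objective = 0.06·13.5 + 0.41·0.8 = 1.1380.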